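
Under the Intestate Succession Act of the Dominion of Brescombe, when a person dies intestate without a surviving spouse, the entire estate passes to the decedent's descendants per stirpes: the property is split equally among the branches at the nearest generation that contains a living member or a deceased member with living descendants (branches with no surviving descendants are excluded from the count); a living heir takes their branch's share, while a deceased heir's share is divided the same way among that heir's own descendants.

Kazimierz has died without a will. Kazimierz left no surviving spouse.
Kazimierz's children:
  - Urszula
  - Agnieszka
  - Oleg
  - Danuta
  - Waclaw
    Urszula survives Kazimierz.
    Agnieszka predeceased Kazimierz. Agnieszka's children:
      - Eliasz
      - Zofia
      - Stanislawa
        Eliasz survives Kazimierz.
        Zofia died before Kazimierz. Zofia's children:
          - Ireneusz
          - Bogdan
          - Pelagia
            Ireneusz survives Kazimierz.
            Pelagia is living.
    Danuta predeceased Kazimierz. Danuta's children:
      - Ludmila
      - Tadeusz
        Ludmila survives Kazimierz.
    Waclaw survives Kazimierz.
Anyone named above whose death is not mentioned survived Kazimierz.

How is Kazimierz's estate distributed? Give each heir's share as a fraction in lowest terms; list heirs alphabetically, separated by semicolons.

There is no surviving spouse, so the entire estate passes to Kazimierz's descendants per stirpes.
The estate is divided into 5 equal shares of 1/5 among Urszula, Agnieszka, Oleg, Danuta, Waclaw.
Urszula is living and takes 1/5.
Agnieszka predeceased; the 1/5 allotted to Agnieszka's branch passes to Agnieszka's issue by representation.
The 1/5 is divided into 3 equal shares of 1/15 among Eliasz, Zofia, Stanislawa.
Eliasz is living and takes 1/15.
Zofia predeceased; the 1/15 allotted to Zofia's branch passes to Zofia's issue by representation.
The 1/15 is divided into 3 equal shares of 1/45 among Ireneusz, Bogdan, Pelagia.
Ireneusz is living and takes 1/45.
Bogdan is living and takes 1/45.
Pelagia is living and takes 1/45.
Stanislawa is living and takes 1/15.
Oleg is living and takes 1/5.
Danuta predeceased; the 1/5 allotted to Danuta's branch passes to Danuta's issue by representation.
The 1/5 is divided into 2 equal shares of 1/10 among Ludmila, Tadeusz.
Ludmila is living and takes 1/10.
Tadeusz is living and takes 1/10.
Waclaw is living and takes 1/5.

Bogdan 1/45; Eliasz 1/15; Ireneusz 1/45; Ludmila 1/10; Oleg 1/5; Pelagia 1/45; Stanislawa 1/15; Tadeusz 1/10; Urszula 1/5; Waclaw 1/5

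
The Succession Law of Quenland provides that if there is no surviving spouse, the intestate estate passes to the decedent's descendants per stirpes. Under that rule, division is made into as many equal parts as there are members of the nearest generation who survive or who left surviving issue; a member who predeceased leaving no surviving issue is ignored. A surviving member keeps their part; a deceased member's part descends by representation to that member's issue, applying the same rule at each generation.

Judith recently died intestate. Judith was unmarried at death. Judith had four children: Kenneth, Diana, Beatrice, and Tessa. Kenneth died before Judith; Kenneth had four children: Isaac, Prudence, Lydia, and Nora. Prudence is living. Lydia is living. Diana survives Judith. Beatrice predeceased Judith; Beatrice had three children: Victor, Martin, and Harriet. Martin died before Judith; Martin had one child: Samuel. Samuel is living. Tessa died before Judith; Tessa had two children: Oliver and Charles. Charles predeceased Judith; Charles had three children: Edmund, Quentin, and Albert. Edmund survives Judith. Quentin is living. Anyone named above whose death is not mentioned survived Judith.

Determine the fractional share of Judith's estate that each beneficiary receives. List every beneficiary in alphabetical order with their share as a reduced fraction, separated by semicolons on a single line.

Albert 1/24; Diana 1/4; Edmund 1/24; Harriet 1/12; Isaac 1/16; Lydia 1/16; Nora 1/16; Oliver 1/8; Prudence 1/16; Quentin 1/24; Samuel 1/12; Victor 1/12

There is no surviving spouse, so the entire estate passes to Judith's descendants per stirpes.
The estate is divided into 4 equal shares of 1/4 among Kenneth, Diana, Beatrice, Tessa.
Kenneth predeceased; the 1/4 allotted to Kenneth's branch passes to Kenneth's issue by representation.
The 1/4 is divided into 4 equal shares of 1/16 among Isaac, Prudence, Lydia, Nora.
Isaac is living and takes 1/16.
Prudence is living and takes 1/16.
Lydia is living and takes 1/16.
Nora is living and takes 1/16.
Diana is living and takes 1/4.
Beatrice predeceased; the 1/4 allotted to Beatrice's branch passes to Beatrice's issue by representation.
The 1/4 is divided into 3 equal shares of 1/12 among Victor, Martin, Harriet.
Victor is living and takes 1/12.
Martin predeceased; the 1/12 allotted to Martin's branch passes to Martin's issue by representation.
Samuel is the sole taker at this level and receives the full 1/12.
Harriet is living and takes 1/12.
Tessa predeceased; the 1/4 allotted to Tessa's branch passes to Tessa's issue by representation.
The 1/4 is divided into 2 equal shares of 1/8 among Oliver, Charles.
Oliver is living and takes 1/8.
Charles predeceased; the 1/8 allotted to Charles's branch passes to Charles's issue by representation.
The 1/8 is divided into 3 equal shares of 1/24 among Edmund, Quentin, Albert.
Edmund is living and takes 1/24.
Quentin is living and takes 1/24.
Albert is living and takes 1/24.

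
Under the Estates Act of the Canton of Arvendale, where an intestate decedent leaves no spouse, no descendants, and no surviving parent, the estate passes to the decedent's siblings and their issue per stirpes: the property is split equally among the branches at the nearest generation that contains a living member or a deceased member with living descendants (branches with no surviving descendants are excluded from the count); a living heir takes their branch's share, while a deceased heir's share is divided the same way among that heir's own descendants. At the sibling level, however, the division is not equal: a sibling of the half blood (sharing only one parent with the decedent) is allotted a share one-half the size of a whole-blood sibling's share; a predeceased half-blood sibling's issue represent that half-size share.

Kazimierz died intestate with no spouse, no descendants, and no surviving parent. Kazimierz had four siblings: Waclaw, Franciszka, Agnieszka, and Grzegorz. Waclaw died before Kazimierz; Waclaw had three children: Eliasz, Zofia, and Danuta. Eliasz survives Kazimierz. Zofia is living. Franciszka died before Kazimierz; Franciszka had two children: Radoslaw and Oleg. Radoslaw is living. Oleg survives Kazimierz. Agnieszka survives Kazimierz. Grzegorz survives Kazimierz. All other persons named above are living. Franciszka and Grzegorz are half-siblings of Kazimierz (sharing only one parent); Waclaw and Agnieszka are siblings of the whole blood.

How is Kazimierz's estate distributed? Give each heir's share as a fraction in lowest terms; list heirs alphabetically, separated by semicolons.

Agnieszka 1/3; Danuta 1/9; Eliasz 1/9; Grzegorz 1/6; Oleg 1/12; Radoslaw 1/12; Zofia 1/9

No spouse, descendants, or parent survives, so the estate passes to Kazimierz's siblings per stirpes.
Half-blood siblings count for one-half the weight of whole-blood siblings at the initial division.
Dividing 1 in proportion to weights (total weight 3): Waclaw (weight 1) → 1/3; Franciszka (weight 1/2) → 1/6; Agnieszka (weight 1) → 1/3; Grzegorz (weight 1/2) → 1/6.
Waclaw predeceased; the 1/3 allotted to Waclaw's branch passes to Waclaw's issue by representation.
The 1/3 is divided into 3 equal shares of 1/9 among Eliasz, Zofia, Danuta.
Eliasz is living and takes 1/9.
Zofia is living and takes 1/9.
Danuta is living and takes 1/9.
Franciszka predeceased; the 1/6 allotted to Franciszka's branch passes to Franciszka's issue by representation.
The 1/6 is divided into 2 equal shares of 1/12 among Radoslaw, Oleg.
Radoslaw is living and takes 1/12.
Oleg is living and takes 1/12.
Agnieszka is living and takes 1/3.
Grzegorz is living and takes 1/6.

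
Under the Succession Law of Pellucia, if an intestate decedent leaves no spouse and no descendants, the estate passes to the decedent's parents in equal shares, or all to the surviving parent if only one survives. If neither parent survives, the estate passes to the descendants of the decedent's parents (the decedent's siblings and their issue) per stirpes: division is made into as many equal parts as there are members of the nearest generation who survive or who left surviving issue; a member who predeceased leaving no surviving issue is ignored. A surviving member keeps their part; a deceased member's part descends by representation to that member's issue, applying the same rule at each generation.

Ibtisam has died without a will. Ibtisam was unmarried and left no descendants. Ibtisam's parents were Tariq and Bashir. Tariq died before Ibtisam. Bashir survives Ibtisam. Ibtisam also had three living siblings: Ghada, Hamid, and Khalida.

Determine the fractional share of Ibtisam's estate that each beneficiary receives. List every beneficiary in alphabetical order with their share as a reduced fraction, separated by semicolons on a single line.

Only one parent, Bashir, survives, so Bashir takes the entire estate. The siblings take nothing because a surviving parent has priority.

Bashir 1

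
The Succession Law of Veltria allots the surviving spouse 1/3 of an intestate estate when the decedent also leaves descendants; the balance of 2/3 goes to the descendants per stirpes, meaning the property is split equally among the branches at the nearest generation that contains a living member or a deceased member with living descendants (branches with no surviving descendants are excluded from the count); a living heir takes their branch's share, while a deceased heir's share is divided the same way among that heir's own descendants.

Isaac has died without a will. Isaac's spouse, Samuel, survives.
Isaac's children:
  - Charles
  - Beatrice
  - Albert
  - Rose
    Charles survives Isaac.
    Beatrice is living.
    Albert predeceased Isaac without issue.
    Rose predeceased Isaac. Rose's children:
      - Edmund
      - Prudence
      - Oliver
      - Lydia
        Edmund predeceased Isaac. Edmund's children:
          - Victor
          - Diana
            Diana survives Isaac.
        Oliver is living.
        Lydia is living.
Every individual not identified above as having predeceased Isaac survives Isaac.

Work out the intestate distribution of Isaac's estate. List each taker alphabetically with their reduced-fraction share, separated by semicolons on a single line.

Beatrice 2/9; Charles 2/9; Diana 1/36; Lydia 1/18; Oliver 1/18; Prudence 1/18; Samuel 1/3; Victor 1/36

Samuel, as surviving spouse, takes 1/3.
The remaining 2/3 passes to Isaac's descendants per stirpes.
Albert left no surviving issue, so that branch lapses and is disregarded.
The 2/3 is divided into 3 equal shares of 2/9 among Charles, Beatrice, Rose.
Charles is living and takes 2/9.
Beatrice is living and takes 2/9.
Rose predeceased; the 2/9 allotted to Rose's branch passes to Rose's issue by representation.
The 2/9 is divided into 4 equal shares of 1/18 among Edmund, Prudence, Oliver, Lydia.
Edmund predeceased; the 1/18 allotted to Edmund's branch passes to Edmund's issue by representation.
The 1/18 is divided into 2 equal shares of 1/36 among Victor, Diana.
Victor is living and takes 1/36.
Diana is living and takes 1/36.
Prudence is living and takes 1/18.
Oliver is living and takes 1/18.
Lydia is living and takes 1/18.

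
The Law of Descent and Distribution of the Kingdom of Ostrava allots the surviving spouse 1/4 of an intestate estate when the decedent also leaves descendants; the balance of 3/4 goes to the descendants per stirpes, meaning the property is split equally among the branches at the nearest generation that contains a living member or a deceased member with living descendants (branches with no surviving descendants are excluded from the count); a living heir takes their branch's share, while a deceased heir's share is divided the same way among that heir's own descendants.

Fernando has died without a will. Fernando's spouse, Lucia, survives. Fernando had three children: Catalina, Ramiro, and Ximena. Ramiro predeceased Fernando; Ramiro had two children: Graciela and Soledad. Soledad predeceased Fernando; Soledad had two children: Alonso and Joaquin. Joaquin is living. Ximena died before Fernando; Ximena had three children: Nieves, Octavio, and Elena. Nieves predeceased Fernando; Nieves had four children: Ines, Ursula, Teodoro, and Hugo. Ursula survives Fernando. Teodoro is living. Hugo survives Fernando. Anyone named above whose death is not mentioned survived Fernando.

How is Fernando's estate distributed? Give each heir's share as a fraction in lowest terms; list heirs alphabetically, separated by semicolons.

Alonso 1/16; Catalina 1/4; Elena 1/12; Graciela 1/8; Hugo 1/48; Ines 1/48; Joaquin 1/16; Lucia 1/4; Octavio 1/12; Teodoro 1/48; Ursula 1/48

Lucia, as surviving spouse, takes 1/4.
The remaining 3/4 passes to Fernando's descendants per stirpes.
The 3/4 is divided into 3 equal shares of 1/4 among Catalina, Ramiro, Ximena.
Catalina is living and takes 1/4.
Ramiro predeceased; the 1/4 allotted to Ramiro's branch passes to Ramiro's issue by representation.
The 1/4 is divided into 2 equal shares of 1/8 among Graciela, Soledad.
Graciela is living and takes 1/8.
Soledad predeceased; the 1/8 allotted to Soledad's branch passes to Soledad's issue by representation.
The 1/8 is divided into 2 equal shares of 1/16 among Alonso, Joaquin.
Alonso is living and takes 1/16.
Joaquin is living and takes 1/16.
Ximena predeceased; the 1/4 allotted to Ximena's branch passes to Ximena's issue by representation.
The 1/4 is divided into 3 equal shares of 1/12 among Nieves, Octavio, Elena.
Nieves predeceased; the 1/12 allotted to Nieves's branch passes to Nieves's issue by representation.
The 1/12 is divided into 4 equal shares of 1/48 among Ines, Ursula, Teodoro, Hugo.
Ines is living and takes 1/48.
Ursula is living and takes 1/48.
Teodoro is living and takes 1/48.
Hugo is living and takes 1/48.
Octavio is living and takes 1/12.
Elena is living and takes 1/12.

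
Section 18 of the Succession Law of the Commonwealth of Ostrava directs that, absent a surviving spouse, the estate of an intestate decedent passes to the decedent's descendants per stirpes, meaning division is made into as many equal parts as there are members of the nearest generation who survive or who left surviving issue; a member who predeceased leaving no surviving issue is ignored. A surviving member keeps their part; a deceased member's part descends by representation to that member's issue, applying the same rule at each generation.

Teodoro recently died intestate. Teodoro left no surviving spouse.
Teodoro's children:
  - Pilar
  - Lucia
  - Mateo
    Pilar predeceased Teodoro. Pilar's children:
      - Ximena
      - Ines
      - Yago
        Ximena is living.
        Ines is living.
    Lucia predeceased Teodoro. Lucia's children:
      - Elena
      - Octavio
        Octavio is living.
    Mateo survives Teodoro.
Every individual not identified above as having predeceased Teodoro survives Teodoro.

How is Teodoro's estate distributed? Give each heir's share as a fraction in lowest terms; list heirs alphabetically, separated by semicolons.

There is no surviving spouse, so the entire estate passes to Teodoro's descendants per stirpes.
The estate is divided into 3 equal shares of 1/3 among Pilar, Lucia, Mateo.
Pilar predeceased; the 1/3 allotted to Pilar's branch passes to Pilar's issue by representation.
The 1/3 is divided into 3 equal shares of 1/9 among Ximena, Ines, Yago.
Ximena is living and takes 1/9.
Ines is living and takes 1/9.
Yago is living and takes 1/9.
Lucia predeceased; the 1/3 allotted to Lucia's branch passes to Lucia's issue by representation.
The 1/3 is divided into 2 equal shares of 1/6 among Elena, Octavio.
Elena is living and takes 1/6.
Octavio is living and takes 1/6.
Mateo is living and takes 1/3.

Elena 1/6; Ines 1/9; Mateo 1/3; Octavio 1/6; Ximena 1/9; Yago 1/9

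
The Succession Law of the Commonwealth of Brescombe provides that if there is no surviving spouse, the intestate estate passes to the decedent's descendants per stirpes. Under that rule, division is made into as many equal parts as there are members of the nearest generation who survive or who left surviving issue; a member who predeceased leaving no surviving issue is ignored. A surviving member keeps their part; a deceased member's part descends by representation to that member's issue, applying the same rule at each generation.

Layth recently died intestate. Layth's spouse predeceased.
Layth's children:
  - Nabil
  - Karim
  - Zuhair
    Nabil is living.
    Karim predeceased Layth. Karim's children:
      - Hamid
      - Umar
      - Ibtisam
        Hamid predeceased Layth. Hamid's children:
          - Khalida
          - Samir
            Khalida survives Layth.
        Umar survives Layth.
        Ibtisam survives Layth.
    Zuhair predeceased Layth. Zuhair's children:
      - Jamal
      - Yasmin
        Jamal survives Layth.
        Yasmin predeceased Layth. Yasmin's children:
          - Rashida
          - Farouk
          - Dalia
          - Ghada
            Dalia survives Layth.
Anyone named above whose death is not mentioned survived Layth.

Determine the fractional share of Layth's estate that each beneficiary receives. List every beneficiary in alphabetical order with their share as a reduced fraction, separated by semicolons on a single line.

Dalia 1/24; Farouk 1/24; Ghada 1/24; Ibtisam 1/9; Jamal 1/6; Khalida 1/18; Nabil 1/3; Rashida 1/24; Samir 1/18; Umar 1/9

There is no surviving spouse, so the entire estate passes to Layth's descendants per stirpes.
The estate is divided into 3 equal shares of 1/3 among Nabil, Karim, Zuhair.
Nabil is living and takes 1/3.
Karim predeceased; the 1/3 allotted to Karim's branch passes to Karim's issue by representation.
The 1/3 is divided into 3 equal shares of 1/9 among Hamid, Umar, Ibtisam.
Hamid predeceased; the 1/9 allotted to Hamid's branch passes to Hamid's issue by representation.
The 1/9 is divided into 2 equal shares of 1/18 among Khalida, Samir.
Khalida is living and takes 1/18.
Samir is living and takes 1/18.
Umar is living and takes 1/9.
Ibtisam is living and takes 1/9.
Zuhair predeceased; the 1/3 allotted to Zuhair's branch passes to Zuhair's issue by representation.
The 1/3 is divided into 2 equal shares of 1/6 among Jamal, Yasmin.
Jamal is living and takes 1/6.
Yasmin predeceased; the 1/6 allotted to Yasmin's branch passes to Yasmin's issue by representation.
The 1/6 is divided into 4 equal shares of 1/24 among Rashida, Farouk, Dalia, Ghada.
Rashida is living and takes 1/24.
Farouk is living and takes 1/24.
Dalia is living and takes 1/24.
Ghada is living and takes 1/24.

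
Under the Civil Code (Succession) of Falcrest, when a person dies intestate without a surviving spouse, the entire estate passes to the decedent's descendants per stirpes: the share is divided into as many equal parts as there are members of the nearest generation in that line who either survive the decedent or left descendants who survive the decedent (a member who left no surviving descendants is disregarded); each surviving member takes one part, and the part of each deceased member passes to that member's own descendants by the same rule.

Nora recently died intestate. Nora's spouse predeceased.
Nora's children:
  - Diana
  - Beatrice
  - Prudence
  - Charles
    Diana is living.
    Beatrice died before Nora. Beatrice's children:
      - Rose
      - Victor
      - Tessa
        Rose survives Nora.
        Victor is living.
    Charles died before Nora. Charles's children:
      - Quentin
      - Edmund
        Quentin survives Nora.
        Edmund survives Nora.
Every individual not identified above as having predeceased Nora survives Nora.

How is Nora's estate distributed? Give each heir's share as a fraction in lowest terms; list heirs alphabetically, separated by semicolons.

Diana 1/4; Edmund 1/8; Prudence 1/4; Quentin 1/8; Rose 1/12; Tessa 1/12; Victor 1/12

There is no surviving spouse, so the entire estate passes to Nora's descendants per stirpes.
The estate is divided into 4 equal shares of 1/4 among Diana, Beatrice, Prudence, Charles.
Diana is living and takes 1/4.
Beatrice predeceased; the 1/4 allotted to Beatrice's branch passes to Beatrice's issue by representation.
The 1/4 is divided into 3 equal shares of 1/12 among Rose, Victor, Tessa.
Rose is living and takes 1/12.
Victor is living and takes 1/12.
Tessa is living and takes 1/12.
Prudence is living and takes 1/4.
Charles predeceased; the 1/4 allotted to Charles's branch passes to Charles's issue by representation.
The 1/4 is divided into 2 equal shares of 1/8 among Quentin, Edmund.
Quentin is living and takes 1/8.
Edmund is living and takes 1/8.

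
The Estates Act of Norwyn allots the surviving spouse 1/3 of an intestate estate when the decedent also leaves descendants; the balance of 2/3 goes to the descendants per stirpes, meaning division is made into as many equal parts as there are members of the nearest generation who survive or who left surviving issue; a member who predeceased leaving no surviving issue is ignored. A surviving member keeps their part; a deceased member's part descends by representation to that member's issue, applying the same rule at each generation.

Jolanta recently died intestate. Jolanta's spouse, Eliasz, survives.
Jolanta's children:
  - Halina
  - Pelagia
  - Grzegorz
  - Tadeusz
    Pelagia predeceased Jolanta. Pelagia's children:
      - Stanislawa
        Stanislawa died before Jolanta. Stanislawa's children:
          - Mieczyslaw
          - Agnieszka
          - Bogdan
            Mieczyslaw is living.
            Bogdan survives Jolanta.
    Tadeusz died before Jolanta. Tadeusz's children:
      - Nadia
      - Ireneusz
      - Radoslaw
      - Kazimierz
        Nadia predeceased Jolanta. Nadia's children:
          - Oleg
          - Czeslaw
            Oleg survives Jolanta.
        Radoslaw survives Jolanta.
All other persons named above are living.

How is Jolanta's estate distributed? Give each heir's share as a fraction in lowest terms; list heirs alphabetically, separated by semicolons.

Agnieszka 1/18; Bogdan 1/18; Czeslaw 1/48; Eliasz 1/3; Grzegorz 1/6; Halina 1/6; Ireneusz 1/24; Kazimierz 1/24; Mieczyslaw 1/18; Oleg 1/48; Radoslaw 1/24

Eliasz, as surviving spouse, takes 1/3.
The remaining 2/3 passes to Jolanta's descendants per stirpes.
The 2/3 is divided into 4 equal shares of 1/6 among Halina, Pelagia, Grzegorz, Tadeusz.
Halina is living and takes 1/6.
Pelagia predeceased; the 1/6 allotted to Pelagia's branch passes to Pelagia's issue by representation.
Stanislawa's line is the sole branch at this level, so the full 1/6 passes to Stanislawa's issue by representation.
The 1/6 is divided into 3 equal shares of 1/18 among Mieczyslaw, Agnieszka, Bogdan.
Mieczyslaw is living and takes 1/18.
Agnieszka is living and takes 1/18.
Bogdan is living and takes 1/18.
Grzegorz is living and takes 1/6.
Tadeusz predeceased; the 1/6 allotted to Tadeusz's branch passes to Tadeusz's issue by representation.
The 1/6 is divided into 4 equal shares of 1/24 among Nadia, Ireneusz, Radoslaw, Kazimierz.
Nadia predeceased; the 1/24 allotted to Nadia's branch passes to Nadia's issue by representation.
The 1/24 is divided into 2 equal shares of 1/48 among Oleg, Czeslaw.
Oleg is living and takes 1/48.
Czeslaw is living and takes 1/48.
Ireneusz is living and takes 1/24.
Radoslaw is living and takes 1/24.
Kazimierz is living and takes 1/24.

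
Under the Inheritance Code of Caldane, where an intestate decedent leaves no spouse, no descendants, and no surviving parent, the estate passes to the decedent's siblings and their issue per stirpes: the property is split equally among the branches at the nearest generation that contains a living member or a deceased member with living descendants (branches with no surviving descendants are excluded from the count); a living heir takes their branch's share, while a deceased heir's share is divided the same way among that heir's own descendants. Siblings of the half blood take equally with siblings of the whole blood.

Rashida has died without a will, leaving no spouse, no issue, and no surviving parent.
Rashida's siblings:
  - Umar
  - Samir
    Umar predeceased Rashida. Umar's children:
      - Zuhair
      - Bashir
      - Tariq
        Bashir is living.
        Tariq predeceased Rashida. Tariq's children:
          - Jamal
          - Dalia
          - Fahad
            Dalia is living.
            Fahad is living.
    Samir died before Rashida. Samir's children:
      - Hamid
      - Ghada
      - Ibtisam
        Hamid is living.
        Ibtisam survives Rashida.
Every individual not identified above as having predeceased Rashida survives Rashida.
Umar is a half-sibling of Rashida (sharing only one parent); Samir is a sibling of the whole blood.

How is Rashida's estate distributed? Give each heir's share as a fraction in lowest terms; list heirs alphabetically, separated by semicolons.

Bashir 1/6; Dalia 1/18; Fahad 1/18; Ghada 1/6; Hamid 1/6; Ibtisam 1/6; Jamal 1/18; Zuhair 1/6

No spouse, descendants, or parent survives, so the estate passes to Rashida's siblings per stirpes.
Half-blood and whole-blood siblings take equally under the stated rule.
The estate is divided into 2 equal shares of 1/2 among Umar, Samir.
Umar predeceased; the 1/2 allotted to Umar's branch passes to Umar's issue by representation.
The 1/2 is divided into 3 equal shares of 1/6 among Zuhair, Bashir, Tariq.
Zuhair is living and takes 1/6.
Bashir is living and takes 1/6.
Tariq predeceased; the 1/6 allotted to Tariq's branch passes to Tariq's issue by representation.
The 1/6 is divided into 3 equal shares of 1/18 among Jamal, Dalia, Fahad.
Jamal is living and takes 1/18.
Dalia is living and takes 1/18.
Fahad is living and takes 1/18.
Samir predeceased; the 1/2 allotted to Samir's branch passes to Samir's issue by representation.
The 1/2 is divided into 3 equal shares of 1/6 among Hamid, Ghada, Ibtisam.
Hamid is living and takes 1/6.
Ghada is living and takes 1/6.
Ibtisam is living and takes 1/6.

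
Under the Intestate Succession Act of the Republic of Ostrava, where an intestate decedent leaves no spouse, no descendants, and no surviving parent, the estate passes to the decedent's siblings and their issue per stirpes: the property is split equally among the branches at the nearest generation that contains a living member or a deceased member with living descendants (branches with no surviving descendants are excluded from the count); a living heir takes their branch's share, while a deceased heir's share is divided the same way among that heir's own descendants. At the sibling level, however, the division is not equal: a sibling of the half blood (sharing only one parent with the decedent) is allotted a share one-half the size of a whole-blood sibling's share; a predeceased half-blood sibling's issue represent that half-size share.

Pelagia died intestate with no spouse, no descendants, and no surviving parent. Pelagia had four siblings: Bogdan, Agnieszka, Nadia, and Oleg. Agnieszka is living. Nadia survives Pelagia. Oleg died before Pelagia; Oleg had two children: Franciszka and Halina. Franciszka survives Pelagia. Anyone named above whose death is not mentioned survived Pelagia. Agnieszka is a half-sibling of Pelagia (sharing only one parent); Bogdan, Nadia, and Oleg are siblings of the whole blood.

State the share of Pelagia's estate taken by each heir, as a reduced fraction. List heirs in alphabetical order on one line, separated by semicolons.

Agnieszka 1/7; Bogdan 2/7; Franciszka 1/7; Halina 1/7; Nadia 2/7

No spouse, descendants, or parent survives, so the estate passes to Pelagia's siblings per stirpes.
Half-blood siblings count for one-half the weight of whole-blood siblings at the initial division.
Dividing 1 in proportion to weights (total weight 7/2): Bogdan (weight 1) → 2/7; Agnieszka (weight 1/2) → 1/7; Nadia (weight 1) → 2/7; Oleg (weight 1) → 2/7.
Bogdan is living and takes 2/7.
Agnieszka is living and takes 1/7.
Nadia is living and takes 2/7.
Oleg predeceased; the 2/7 allotted to Oleg's branch passes to Oleg's issue by representation.
The 2/7 is divided into 2 equal shares of 1/7 among Franciszka, Halina.
Franciszka is living and takes 1/7.
Halina is living and takes 1/7.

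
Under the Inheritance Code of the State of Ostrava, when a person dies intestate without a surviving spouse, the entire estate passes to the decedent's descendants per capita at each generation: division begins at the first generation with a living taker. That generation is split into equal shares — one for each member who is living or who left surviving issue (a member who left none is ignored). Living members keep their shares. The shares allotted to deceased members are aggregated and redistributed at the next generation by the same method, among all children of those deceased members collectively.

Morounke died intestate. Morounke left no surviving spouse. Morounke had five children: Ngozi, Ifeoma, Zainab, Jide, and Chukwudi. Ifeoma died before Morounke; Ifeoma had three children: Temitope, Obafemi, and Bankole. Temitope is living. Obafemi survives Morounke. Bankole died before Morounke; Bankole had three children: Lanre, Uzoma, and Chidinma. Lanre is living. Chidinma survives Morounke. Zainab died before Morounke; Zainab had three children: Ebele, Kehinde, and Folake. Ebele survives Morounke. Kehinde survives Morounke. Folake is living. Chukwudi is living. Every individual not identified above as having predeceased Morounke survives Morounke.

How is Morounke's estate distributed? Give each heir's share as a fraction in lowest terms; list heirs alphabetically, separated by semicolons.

Chidinma 1/45; Chukwudi 1/5; Ebele 1/15; Folake 1/15; Jide 1/5; Kehinde 1/15; Lanre 1/45; Ngozi 1/5; Obafemi 1/15; Temitope 1/15; Uzoma 1/45

There is no surviving spouse, so the entire estate passes to Morounke's descendants per capita at each generation.
At generation 1 (Ngozi, Ifeoma, Zainab, Jide, Chukwudi) there are 5 shares of (1)/5 = 1/5 each.
Living: Ngozi, Jide, and Chukwudi — each takes 1/5.
Deceased: Ifeoma and Zainab. Their combined 2/5 is pooled and carried to generation 2.
At generation 2 (Temitope, Obafemi, Bankole, Ebele, Kehinde, Folake) there are 6 shares of (2/5)/6 = 1/15 each.
Living: Temitope, Obafemi, Ebele, Kehinde, and Folake — each takes 1/15.
Deceased: Bankole. That 1/15 share is carried to generation 3.
At generation 3 (Lanre, Uzoma, Chidinma) there are 3 shares of (1/15)/3 = 1/45 each.
Living: Lanre, Uzoma, and Chidinma — each takes 1/45.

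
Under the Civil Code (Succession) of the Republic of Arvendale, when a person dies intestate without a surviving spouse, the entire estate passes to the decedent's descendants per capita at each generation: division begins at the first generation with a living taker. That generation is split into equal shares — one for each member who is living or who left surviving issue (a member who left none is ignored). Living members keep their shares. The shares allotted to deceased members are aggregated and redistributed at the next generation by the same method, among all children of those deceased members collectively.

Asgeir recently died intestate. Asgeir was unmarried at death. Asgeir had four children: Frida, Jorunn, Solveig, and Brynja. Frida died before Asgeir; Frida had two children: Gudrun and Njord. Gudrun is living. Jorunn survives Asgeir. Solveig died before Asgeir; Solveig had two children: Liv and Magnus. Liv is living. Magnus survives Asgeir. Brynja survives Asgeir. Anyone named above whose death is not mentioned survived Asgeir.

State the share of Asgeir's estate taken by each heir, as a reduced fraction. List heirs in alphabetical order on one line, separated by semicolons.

Brynja 1/4; Gudrun 1/8; Jorunn 1/4; Liv 1/8; Magnus 1/8; Njord 1/8

There is no surviving spouse, so the entire estate passes to Asgeir's descendants per capita at each generation.
At generation 1 (Frida, Jorunn, Solveig, Brynja) there are 4 shares of (1)/4 = 1/4 each.
Living: Jorunn and Brynja — each takes 1/4.
Deceased: Frida and Solveig. Their combined 1/2 is pooled and carried to generation 2.
At generation 2 (Gudrun, Njord, Liv, Magnus) there are 4 shares of (1/2)/4 = 1/8 each.
Living: Gudrun, Njord, Liv, and Magnus — each takes 1/8.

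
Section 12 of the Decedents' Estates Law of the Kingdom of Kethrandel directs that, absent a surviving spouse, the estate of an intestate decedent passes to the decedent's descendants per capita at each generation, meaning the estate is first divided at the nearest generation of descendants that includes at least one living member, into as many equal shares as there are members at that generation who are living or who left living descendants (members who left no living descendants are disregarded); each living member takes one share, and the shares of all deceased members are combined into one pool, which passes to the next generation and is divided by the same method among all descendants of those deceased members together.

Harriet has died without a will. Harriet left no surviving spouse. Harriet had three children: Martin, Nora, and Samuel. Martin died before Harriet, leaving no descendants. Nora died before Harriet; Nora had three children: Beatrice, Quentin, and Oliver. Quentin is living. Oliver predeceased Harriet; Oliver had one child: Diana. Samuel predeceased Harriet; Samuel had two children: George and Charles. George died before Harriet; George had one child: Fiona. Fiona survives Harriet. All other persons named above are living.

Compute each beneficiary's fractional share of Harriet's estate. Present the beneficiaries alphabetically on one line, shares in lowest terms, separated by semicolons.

Beatrice 1/5; Charles 1/5; Diana 1/5; Fiona 1/5; Quentin 1/5

There is no surviving spouse, so the entire estate passes to Harriet's descendants per capita at each generation.
No one at generation 1 (Nora, Samuel) is living; moving to the next generation.
At generation 2 (Beatrice, Quentin, Oliver, George, Charles) there are 5 shares of (1)/5 = 1/5 each.
Living: Beatrice, Quentin, and Charles — each takes 1/5.
Deceased: Oliver and George. Their combined 2/5 is pooled and carried to generation 3.
At generation 3 (Diana, Fiona) there are 2 shares of (2/5)/2 = 1/5 each.
Living: Diana and Fiona — each takes 1/5.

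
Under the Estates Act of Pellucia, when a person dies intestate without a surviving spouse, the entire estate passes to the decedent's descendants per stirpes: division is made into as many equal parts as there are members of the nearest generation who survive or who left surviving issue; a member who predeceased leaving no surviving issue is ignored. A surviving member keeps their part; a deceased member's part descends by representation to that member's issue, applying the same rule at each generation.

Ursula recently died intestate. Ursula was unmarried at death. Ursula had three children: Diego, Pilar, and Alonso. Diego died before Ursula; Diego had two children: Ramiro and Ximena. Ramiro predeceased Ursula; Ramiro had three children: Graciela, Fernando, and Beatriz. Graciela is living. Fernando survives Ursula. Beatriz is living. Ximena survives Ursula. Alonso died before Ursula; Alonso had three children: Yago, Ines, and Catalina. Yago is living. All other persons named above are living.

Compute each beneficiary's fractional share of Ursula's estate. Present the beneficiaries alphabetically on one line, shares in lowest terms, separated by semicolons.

Beatriz 1/18; Catalina 1/9; Fernando 1/18; Graciela 1/18; Ines 1/9; Pilar 1/3; Ximena 1/6; Yago 1/9

There is no surviving spouse, so the entire estate passes to Ursula's descendants per stirpes.
The estate is divided into 3 equal shares of 1/3 among Diego, Pilar, Alonso.
Diego predeceased; the 1/3 allotted to Diego's branch passes to Diego's issue by representation.
The 1/3 is divided into 2 equal shares of 1/6 among Ramiro, Ximena.
Ramiro predeceased; the 1/6 allotted to Ramiro's branch passes to Ramiro's issue by representation.
The 1/6 is divided into 3 equal shares of 1/18 among Graciela, Fernando, Beatriz.
Graciela is living and takes 1/18.
Fernando is living and takes 1/18.
Beatriz is living and takes 1/18.
Ximena is living and takes 1/6.
Pilar is living and takes 1/3.
Alonso predeceased; the 1/3 allotted to Alonso's branch passes to Alonso's issue by representation.
The 1/3 is divided into 3 equal shares of 1/9 among Yago, Ines, Catalina.
Yago is living and takes 1/9.
Ines is living and takes 1/9.
Catalina is living and takes 1/9.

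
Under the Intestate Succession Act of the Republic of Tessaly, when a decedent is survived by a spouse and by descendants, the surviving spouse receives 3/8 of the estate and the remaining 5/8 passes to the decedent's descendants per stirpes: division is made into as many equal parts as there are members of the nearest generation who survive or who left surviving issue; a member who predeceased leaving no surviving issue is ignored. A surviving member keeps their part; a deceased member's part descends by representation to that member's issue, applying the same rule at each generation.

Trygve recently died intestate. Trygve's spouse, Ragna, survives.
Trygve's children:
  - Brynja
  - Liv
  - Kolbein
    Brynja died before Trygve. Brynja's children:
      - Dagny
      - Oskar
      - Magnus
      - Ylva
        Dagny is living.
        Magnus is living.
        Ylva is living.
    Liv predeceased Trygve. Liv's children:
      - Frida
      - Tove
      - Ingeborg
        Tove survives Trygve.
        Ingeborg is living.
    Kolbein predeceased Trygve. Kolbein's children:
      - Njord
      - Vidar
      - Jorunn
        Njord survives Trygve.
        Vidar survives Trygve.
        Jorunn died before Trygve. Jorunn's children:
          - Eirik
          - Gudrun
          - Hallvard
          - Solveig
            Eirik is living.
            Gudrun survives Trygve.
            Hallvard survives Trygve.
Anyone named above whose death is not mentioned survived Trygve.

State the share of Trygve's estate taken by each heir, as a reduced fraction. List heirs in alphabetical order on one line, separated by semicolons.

Dagny 5/96; Eirik 5/288; Frida 5/72; Gudrun 5/288; Hallvard 5/288; Ingeborg 5/72; Magnus 5/96; Njord 5/72; Oskar 5/96; Ragna 3/8; Solveig 5/288; Tove 5/72; Vidar 5/72; Ylva 5/96

Ragna, as surviving spouse, takes 3/8.
The remaining 5/8 passes to Trygve's descendants per stirpes.
The 5/8 is divided into 3 equal shares of 5/24 among Brynja, Liv, Kolbein.
Brynja predeceased; the 5/24 allotted to Brynja's branch passes to Brynja's issue by representation.
The 5/24 is divided into 4 equal shares of 5/96 among Dagny, Oskar, Magnus, Ylva.
Dagny is living and takes 5/96.
Oskar is living and takes 5/96.
Magnus is living and takes 5/96.
Ylva is living and takes 5/96.
Liv predeceased; the 5/24 allotted to Liv's branch passes to Liv's issue by representation.
The 5/24 is divided into 3 equal shares of 5/72 among Frida, Tove, Ingeborg.
Frida is living and takes 5/72.
Tove is living and takes 5/72.
Ingeborg is living and takes 5/72.
Kolbein predeceased; the 5/24 allotted to Kolbein's branch passes to Kolbein's issue by representation.
The 5/24 is divided into 3 equal shares of 5/72 among Njord, Vidar, Jorunn.
Njord is living and takes 5/72.
Vidar is living and takes 5/72.
Jorunn predeceased; the 5/72 allotted to Jorunn's branch passes to Jorunn's issue by representation.
The 5/72 is divided into 4 equal shares of 5/288 among Eirik, Gudrun, Hallvard, Solveig.
Eirik is living and takes 5/288.
Gudrun is living and takes 5/288.
Hallvard is living and takes 5/288.
Solveig is living and takes 5/288.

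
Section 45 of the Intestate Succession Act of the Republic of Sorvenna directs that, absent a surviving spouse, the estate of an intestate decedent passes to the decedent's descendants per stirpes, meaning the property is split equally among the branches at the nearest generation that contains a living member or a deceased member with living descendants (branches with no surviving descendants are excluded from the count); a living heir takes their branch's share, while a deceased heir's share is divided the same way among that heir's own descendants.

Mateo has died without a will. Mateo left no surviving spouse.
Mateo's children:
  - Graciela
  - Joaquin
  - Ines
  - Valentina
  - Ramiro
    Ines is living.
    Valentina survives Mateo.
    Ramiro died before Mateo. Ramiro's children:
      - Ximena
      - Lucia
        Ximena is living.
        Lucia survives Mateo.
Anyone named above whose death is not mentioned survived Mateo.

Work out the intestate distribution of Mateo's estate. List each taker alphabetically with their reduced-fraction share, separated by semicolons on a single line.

Graciela 1/5; Ines 1/5; Joaquin 1/5; Lucia 1/10; Valentina 1/5; Ximena 1/10

There is no surviving spouse, so the entire estate passes to Mateo's descendants per stirpes.
The estate is divided into 5 equal shares of 1/5 among Graciela, Joaquin, Ines, Valentina, Ramiro.
Graciela is living and takes 1/5.
Joaquin is living and takes 1/5.
Ines is living and takes 1/5.
Valentina is living and takes 1/5.
Ramiro predeceased; the 1/5 allotted to Ramiro's branch passes to Ramiro's issue by representation.
The 1/5 is divided into 2 equal shares of 1/10 among Ximena, Lucia.
Ximena is living and takes 1/10.
Lucia is living and takes 1/10.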